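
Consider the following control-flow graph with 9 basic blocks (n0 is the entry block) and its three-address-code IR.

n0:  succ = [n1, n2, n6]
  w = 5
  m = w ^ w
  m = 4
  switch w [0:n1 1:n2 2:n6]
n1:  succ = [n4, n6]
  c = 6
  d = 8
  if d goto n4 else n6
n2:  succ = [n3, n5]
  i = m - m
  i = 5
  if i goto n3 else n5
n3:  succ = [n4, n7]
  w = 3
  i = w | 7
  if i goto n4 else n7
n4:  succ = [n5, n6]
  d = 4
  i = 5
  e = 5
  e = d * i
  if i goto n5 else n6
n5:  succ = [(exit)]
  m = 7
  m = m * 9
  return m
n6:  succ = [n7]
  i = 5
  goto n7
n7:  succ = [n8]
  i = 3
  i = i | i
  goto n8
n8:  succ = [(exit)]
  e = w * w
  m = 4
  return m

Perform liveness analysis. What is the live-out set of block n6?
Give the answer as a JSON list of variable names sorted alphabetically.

Answer: ["w"]

Working:
def/use:
  n0: {m,w} / ∅
  n1: {c,d} / ∅
  n2: {i} / {m}
  n3: {i,w} / ∅
  n4: {d,e,i} / ∅
  n5: {m} / ∅
  n6: {i} / ∅
  n7: {i} / ∅
  n8: {e,m} / {w}

Live sets:
  live n0: ∅→{m,w}
  live n1: {w}→{w}
  live n2: {m}→∅
  live n3: ∅→{w}
  live n4: {w}→{w}
  live n5: ∅→∅
  live n6: {w}→{w}
  live n7: {w}→{w}
  live n8: {w}→∅

live-out(n6) = ["w"]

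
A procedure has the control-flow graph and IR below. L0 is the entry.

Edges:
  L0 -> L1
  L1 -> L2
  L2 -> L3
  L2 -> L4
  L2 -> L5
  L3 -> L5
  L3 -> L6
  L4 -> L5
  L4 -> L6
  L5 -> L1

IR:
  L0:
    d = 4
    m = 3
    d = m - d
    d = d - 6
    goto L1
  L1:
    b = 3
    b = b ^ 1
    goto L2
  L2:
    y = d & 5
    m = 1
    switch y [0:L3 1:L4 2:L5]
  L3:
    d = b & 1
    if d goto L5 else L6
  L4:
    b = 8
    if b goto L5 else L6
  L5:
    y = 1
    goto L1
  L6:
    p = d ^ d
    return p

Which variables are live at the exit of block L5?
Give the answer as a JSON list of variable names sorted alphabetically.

Per-block:
  L0: {d,m} / ∅
  L1: {b} / ∅
  L2: {m,y} / {d}
  L3: {d} / {b}
  L4: {b} / ∅
  L5: {y} / ∅
  L6: {p} / {d}

Liveness:
  live L0: ∅→{d}
  live L1: {d}→{b,d}
  live L2: {b,d}→{b,d}
  live L3: {b}→{d}
  live L4: {d}→{d}
  live L5: {d}→{d}
  live L6: {d}→∅

live-out(L5) = ["d"]

Answer: ["d"]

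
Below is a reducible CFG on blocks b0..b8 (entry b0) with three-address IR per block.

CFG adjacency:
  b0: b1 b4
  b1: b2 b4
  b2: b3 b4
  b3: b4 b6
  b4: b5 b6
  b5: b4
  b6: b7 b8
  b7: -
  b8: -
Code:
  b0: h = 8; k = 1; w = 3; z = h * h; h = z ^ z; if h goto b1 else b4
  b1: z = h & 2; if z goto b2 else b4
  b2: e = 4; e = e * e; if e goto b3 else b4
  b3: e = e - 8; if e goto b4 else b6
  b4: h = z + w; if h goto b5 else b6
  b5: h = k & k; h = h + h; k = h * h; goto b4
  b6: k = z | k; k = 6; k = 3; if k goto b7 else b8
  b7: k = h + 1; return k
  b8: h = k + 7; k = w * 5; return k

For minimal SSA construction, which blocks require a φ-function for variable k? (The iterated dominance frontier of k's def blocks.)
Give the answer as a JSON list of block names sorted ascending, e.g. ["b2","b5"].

Answer: ["b4", "b6"]

Derivation:
idom tree: b1←b0 b2←b1 b3←b2 b4←b0 b5←b4 b6←b0 b7←b6 b8←b6
Join-block Dom:
  b4: preds {b0,b1,b2,b3,b5}: {b0} ∩ {b0,b1} ∩ {b0,b1,b2} ∩ {b0,b1,b2,b3} ∩ {b0,b4,b5} = {b0}; idom=b0
  b6: preds {b3,b4}: {b0,b1,b2,b3} ∩ {b0,b4} = {b0}; idom=b0

DF derivation:
  join b4 pred b0: · stop@b0
  join b4 pred b1: b1 stop@b0
  join b4 pred b2: b2→b1 stop@b0
  join b4 pred b3: b3→b2→b1 stop@b0
  join b4 pred b5: b5→b4 stop@b0
  join b6 pred b3: b3→b2→b1 stop@b0
  join b6 pred b4: b4 stop@b0
  b0: DF=∅
  b1: DF={b4,b6}
  b2: DF={b4,b6}
  b3: DF={b4,b6}
  b4: DF={b4,b6}
  b5: DF={b4}
  b6: DF=∅
  b7: DF=∅
  b8: DF=∅

φ for k: defs {b0,b5,b6,b7,b8}
  DF⁺ = {b4,b6}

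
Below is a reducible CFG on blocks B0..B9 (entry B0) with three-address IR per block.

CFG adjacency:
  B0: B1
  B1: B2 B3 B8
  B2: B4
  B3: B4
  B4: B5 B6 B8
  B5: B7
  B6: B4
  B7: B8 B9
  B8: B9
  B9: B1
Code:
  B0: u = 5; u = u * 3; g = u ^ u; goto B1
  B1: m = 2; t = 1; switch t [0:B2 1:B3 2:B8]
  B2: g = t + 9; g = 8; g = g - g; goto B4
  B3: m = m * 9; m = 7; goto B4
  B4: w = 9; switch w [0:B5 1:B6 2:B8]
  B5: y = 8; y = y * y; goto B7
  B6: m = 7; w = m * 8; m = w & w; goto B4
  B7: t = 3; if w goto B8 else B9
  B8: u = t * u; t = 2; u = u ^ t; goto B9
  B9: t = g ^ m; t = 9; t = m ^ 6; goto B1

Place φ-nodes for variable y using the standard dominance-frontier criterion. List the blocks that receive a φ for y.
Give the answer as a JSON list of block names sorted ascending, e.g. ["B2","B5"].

idom tree: B1←B0 B2←B1 B3←B1 B4←B1 B5←B4 B6←B4 B7←B5 B8←B1 B9←B1
Join-block Dom:
  B1: preds {B0,B9}: {B0} ∩ {B0,B1,B9} = {B0}; idom=B0
  B4: preds {B2,B3,B6}: {B0,B1,B2} ∩ {B0,B1,B3} ∩ {B0,B1,B4,B6} = {B0,B1}; idom=B1
  B8: preds {B1,B4,B7}: {B0,B1} ∩ {B0,B1,B4} ∩ {B0,B1,B4,B5,B7} = {B0,B1}; idom=B1
  B9: preds {B7,B8}: {B0,B1,B4,B5,B7} ∩ {B0,B1,B8} = {B0,B1}; idom=B1

DF walk-up:
  join B1 pred B0: · stop@B0
  join B1 pred B9: B9→B1 stop@B0
  join B4 pred B2: B2 stop@B1
  join B4 pred B3: B3 stop@B1
  join B4 pred B6: B6→B4 stop@B1
  join B8 pred B1: · stop@B1
  join B8 pred B4: B4 stop@B1
  join B8 pred B7: B7→B5→B4 stop@B1
  join B9 pred B7: B7→B5→B4 stop@B1
  join B9 pred B8: B8 stop@B1
  B0 → ∅
  B1 → {B1}
  B2 → {B4}
  B3 → {B4}
  B4 → {B4,B8,B9}
  B5 → {B8,B9}
  B6 → {B4}
  B7 → {B8,B9}
  B8 → {B9}
  B9 → {B1}

φ for y: defs {B5}
  DF⁺ = {B1,B8,B9}

Answer: ["B1", "B8", "B9"]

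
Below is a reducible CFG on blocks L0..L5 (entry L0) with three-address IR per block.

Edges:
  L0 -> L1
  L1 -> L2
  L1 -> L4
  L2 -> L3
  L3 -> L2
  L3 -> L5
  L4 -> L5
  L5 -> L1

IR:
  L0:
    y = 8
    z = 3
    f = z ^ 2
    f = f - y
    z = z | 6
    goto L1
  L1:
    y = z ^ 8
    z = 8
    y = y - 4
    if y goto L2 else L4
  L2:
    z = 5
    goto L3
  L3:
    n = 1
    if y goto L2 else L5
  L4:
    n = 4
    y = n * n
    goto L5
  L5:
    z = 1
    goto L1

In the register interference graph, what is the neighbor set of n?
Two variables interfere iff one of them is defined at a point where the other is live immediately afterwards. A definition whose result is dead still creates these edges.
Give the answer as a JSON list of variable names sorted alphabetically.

Answer: ["y"]

Working:
Block summaries:
  L0 def {f,y,z} use ∅
  L1 def {y,z} use {z}
  L2 def {z} use ∅
  L3 def {n} use {y}
  L4 def {n,y} use ∅
  L5 def {z} use ∅

Backward fixpoint:
  L0: in=∅ out={z}
  L1: in={z} out={y}
  L2: in={y} out={y}
  L3: in={y} out={y}
  L4: in=∅ out=∅
  L5: in=∅ out={z}

Interference:
  f: {y,z}
  n: {y}
  y: {f,n,z}
  z: {f,y}

N(n) = ["y"]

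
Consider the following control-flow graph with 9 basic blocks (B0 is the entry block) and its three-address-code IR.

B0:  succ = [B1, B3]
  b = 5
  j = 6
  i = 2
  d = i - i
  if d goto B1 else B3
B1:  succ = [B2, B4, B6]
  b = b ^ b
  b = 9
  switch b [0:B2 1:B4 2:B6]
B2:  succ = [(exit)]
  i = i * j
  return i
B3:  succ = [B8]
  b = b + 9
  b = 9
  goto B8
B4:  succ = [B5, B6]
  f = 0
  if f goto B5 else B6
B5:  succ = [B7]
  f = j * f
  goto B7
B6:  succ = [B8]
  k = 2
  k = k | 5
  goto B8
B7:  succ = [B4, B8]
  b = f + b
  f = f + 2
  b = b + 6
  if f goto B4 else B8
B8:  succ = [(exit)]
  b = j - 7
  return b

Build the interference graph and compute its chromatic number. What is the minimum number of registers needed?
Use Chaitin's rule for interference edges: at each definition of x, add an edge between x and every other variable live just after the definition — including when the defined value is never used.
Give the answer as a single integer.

Block summaries:
  B0 def {b,d,i,j} use ∅
  B1 def {b} use {b}
  B2 def {i} use {i,j}
  B3 def {b} use {b}
  B4 def {f} use ∅
  B5 def {f} use {f,j}
  B6 def {k} use ∅
  B7 def {b,f} use {b,f}
  B8 def {b} use {j}

Backward fixpoint:
  B0 li=∅ lo={b,i,j}
  B1 li={b,i,j} lo={b,i,j}
  B2 li={i,j} lo=∅
  B3 li={b,j} lo={j}
  B4 li={b,j} lo={b,f,j}
  B5 li={b,f,j} lo={b,f,j}
  B6 li={j} lo={j}
  B7 li={b,f,j} lo={b,j}
  B8 li={j} lo=∅

Conflict graph:
  b — {d,f,i,j}
  d — {b,i,j}
  f — {b,j}
  i — {b,d,j}
  j — {b,d,f,i,k}
  k — {j}

Registers:
  lower bound: {b,d,i,j} mutually conflict ⇒ χ ≥ 4
  4-colouring: r0={j}  r1={b,k}  r2={d,f}  r3={i}
  χ = 4

Answer: 4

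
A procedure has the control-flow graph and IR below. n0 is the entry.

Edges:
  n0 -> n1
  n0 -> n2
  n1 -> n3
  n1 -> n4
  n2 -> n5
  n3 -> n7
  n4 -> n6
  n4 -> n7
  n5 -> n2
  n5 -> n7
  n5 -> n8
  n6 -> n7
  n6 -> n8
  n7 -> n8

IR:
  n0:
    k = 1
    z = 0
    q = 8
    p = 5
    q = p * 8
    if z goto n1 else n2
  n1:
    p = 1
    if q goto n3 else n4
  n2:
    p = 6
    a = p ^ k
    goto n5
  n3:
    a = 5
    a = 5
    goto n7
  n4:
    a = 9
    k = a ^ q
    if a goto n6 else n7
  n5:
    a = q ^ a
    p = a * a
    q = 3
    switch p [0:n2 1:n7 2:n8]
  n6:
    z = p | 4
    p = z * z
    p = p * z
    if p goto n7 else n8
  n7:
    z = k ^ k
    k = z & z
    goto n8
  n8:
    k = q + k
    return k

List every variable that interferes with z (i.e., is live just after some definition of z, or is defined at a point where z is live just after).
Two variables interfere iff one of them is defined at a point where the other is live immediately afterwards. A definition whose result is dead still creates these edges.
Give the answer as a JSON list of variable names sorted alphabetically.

Per-block:
  n0: def={k,p,q,z} ue=∅
  n1: def={p} ue={q}
  n2: def={a,p} ue={k}
  n3: def={a} ue=∅
  n4: def={a,k} ue={q}
  n5: def={a,p,q} ue={a,q}
  n6: def={p,z} ue={p}
  n7: def={k,z} ue={k}
  n8: def={k} ue={k,q}

Backward fixpoint:
  n0 li=∅ lo={k,q}
  n1 li={k,q} lo={k,p,q}
  n2 li={k,q} lo={a,k,q}
  n3 li={k,q} lo={k,q}
  n4 li={p,q} lo={k,p,q}
  n5 li={a,k,q} lo={k,q}
  n6 li={k,p,q} lo={k,q}
  n7 li={k,q} lo={k,q}
  n8 li={k,q} lo=∅

Conflict graph:
  a — {k,p,q}
  k — {a,p,q,z}
  p — {a,k,q,z}
  q — {a,k,p,z}
  z — {k,p,q}

N(z) = ["k", "p", "q"]

Answer: ["k", "p", "q"]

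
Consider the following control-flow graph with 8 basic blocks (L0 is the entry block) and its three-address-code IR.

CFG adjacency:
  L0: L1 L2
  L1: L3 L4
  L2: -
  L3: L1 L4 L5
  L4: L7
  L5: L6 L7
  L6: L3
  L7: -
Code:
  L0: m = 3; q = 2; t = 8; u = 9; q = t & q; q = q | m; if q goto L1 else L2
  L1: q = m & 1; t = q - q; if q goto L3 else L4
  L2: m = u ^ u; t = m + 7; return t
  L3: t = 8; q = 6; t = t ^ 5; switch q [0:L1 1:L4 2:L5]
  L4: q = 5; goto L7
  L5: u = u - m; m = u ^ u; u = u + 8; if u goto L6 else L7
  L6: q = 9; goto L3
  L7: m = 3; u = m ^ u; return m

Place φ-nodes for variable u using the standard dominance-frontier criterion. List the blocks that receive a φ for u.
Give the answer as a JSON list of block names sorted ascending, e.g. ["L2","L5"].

idom tree: L1←L0 L2←L0 L3←L1 L4←L1 L5←L3 L6←L5 L7←L1
Dom at joins:
  L1: preds {L0,L3}: {L0} ∩ {L0,L1,L3} = {L0}; idom=L0
  L3: preds {L1,L6}: {L0,L1} ∩ {L0,L1,L3,L5,L6} = {L0,L1}; idom=L1
  L4: preds {L1,L3}: {L0,L1} ∩ {L0,L1,L3} = {L0,L1}; idom=L1
  L7: preds {L4,L5}: {L0,L1,L4} ∩ {L0,L1,L3,L5} = {L0,L1}; idom=L1

Frontier:
  L1←L0: walk · to L0
  L1←L3: walk L3→L1 to L0
  L3←L1: walk · to L1
  L3←L6: walk L6→L5→L3 to L1
  L4←L1: walk · to L1
  L4←L3: walk L3 to L1
  L7←L4: walk L4 to L1
  L7←L5: walk L5→L3 to L1
  L0 → ∅
  L1 → {L1}
  L2 → ∅
  L3 → {L1,L3,L4,L7}
  L4 → {L7}
  L5 → {L3,L7}
  L6 → {L3}
  L7 → ∅

φ for u: defs {L0,L5,L7}
  DF⁺ = {L1,L3,L4,L7}

Answer: ["L1", "L3", "L4", "L7"]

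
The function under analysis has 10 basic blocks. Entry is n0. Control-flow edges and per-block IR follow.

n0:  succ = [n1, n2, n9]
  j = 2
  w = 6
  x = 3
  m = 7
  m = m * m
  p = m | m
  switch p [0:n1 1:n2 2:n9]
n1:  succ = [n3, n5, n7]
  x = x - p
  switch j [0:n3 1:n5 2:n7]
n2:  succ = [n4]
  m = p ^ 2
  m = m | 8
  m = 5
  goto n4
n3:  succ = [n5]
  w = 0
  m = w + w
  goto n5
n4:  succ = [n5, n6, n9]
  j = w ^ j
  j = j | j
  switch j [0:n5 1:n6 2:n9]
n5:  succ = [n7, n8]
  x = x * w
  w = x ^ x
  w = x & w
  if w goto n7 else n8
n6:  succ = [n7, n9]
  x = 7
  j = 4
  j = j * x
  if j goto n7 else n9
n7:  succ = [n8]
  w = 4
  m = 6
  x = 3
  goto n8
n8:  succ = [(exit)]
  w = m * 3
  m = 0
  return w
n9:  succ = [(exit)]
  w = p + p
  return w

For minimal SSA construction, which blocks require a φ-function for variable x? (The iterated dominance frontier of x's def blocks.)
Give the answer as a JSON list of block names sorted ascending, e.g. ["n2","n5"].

Answer: ["n5", "n7", "n8", "n9"]

Derivation:
idom tree: n1←n0 n2←n0 n3←n1 n4←n2 n5←n0 n6←n4 n7←n0 n8←n0 n9←n0
Join-block Dom:
  n5: preds {n1,n3,n4}: {n0,n1} ∩ {n0,n1,n3} ∩ {n0,n2,n4} = {n0}; idom=n0
  n7: preds {n1,n5,n6}: {n0,n1} ∩ {n0,n5} ∩ {n0,n2,n4,n6} = {n0}; idom=n0
  n8: preds {n5,n7}: {n0,n5} ∩ {n0,n7} = {n0}; idom=n0
  n9: preds {n0,n4,n6}: {n0} ∩ {n0,n2,n4} ∩ {n0,n2,n4,n6} = {n0}; idom=n0

Frontier:
  join n5 pred n1: n1 stop@n0
  join n5 pred n3: n3→n1 stop@n0
  join n5 pred n4: n4→n2 stop@n0
  join n7 pred n1: n1 stop@n0
  join n7 pred n5: n5 stop@n0
  join n7 pred n6: n6→n4→n2 stop@n0
  join n8 pred n5: n5 stop@n0
  join n8 pred n7: n7 stop@n0
  join n9 pred n0: · stop@n0
  join n9 pred n4: n4→n2 stop@n0
  join n9 pred n6: n6→n4→n2 stop@n0
  n0: DF=∅
  n1: DF={n5,n7}
  n2: DF={n5,n7,n9}
  n3: DF={n5}
  n4: DF={n5,n7,n9}
  n5: DF={n7,n8}
  n6: DF={n7,n9}
  n7: DF={n8}
  n8: DF=∅
  n9: DF=∅

φ for x: defs {n0,n1,n5,n6,n7}
  DF⁺ = {n5,n7,n8,n9}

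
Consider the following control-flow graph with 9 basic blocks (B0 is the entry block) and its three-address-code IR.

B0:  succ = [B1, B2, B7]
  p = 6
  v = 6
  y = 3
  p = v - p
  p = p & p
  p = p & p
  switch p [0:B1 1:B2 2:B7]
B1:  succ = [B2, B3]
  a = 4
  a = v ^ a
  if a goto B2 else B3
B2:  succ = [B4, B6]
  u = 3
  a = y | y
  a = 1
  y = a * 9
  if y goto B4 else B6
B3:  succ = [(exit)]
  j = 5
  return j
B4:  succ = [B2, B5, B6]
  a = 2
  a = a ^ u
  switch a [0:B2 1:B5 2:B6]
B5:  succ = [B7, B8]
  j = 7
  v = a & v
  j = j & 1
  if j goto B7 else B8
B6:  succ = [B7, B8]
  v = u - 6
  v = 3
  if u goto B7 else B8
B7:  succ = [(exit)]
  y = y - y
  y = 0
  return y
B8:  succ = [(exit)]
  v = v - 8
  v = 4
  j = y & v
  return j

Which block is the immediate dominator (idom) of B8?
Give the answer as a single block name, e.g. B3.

Answer: B2

Analysis:
idom tree: B1←B0 B2←B0 B3←B1 B4←B2 B5←B4 B6←B2 B7←B0 B8←B2
Dom at joins:
  B2: preds {B0,B1,B4}: {B0} ∩ {B0,B1} ∩ {B0,B2,B4} = {B0}; idom=B0
  B6: preds {B2,B4}: {B0,B2} ∩ {B0,B2,B4} = {B0,B2}; idom=B2
  B7: preds {B0,B5,B6}: {B0} ∩ {B0,B2,B4,B5} ∩ {B0,B2,B6} = {B0}; idom=B0
  B8: preds {B5,B6}: {B0,B2,B4,B5} ∩ {B0,B2,B6} = {B0,B2}; idom=B2

idom(B8) = B2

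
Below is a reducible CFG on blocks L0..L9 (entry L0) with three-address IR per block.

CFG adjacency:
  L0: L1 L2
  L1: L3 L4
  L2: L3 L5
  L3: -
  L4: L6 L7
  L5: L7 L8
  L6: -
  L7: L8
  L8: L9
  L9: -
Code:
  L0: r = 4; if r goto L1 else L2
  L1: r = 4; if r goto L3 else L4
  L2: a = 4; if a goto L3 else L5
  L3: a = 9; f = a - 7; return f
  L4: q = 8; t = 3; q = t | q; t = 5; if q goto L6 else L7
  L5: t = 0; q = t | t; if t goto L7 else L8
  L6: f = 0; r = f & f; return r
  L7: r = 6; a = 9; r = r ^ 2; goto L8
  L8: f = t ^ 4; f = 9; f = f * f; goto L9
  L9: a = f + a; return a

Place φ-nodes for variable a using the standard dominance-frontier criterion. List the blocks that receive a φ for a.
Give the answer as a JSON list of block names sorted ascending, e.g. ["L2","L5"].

idom tree: L1←L0 L2←L0 L3←L0 L4←L1 L5←L2 L6←L4 L7←L0 L8←L0 L9←L8
Dom∩ at merges:
  L3: preds {L1,L2}: {L0,L1} ∩ {L0,L2} = {L0}; idom=L0
  L7: preds {L4,L5}: {L0,L1,L4} ∩ {L0,L2,L5} = {L0}; idom=L0
  L8: preds {L5,L7}: {L0,L2,L5} ∩ {L0,L7} = {L0}; idom=L0

DF derivation:
  L3←L1: walk L1 to L0
  L3←L2: walk L2 to L0
  L7←L4: walk L4→L1 to L0
  L7←L5: walk L5→L2 to L0
  L8←L5: walk L5→L2 to L0
  L8←L7: walk L7 to L0
  L0: DF=∅
  L1: DF={L3,L7}
  L2: DF={L3,L7,L8}
  L3: DF=∅
  L4: DF={L7}
  L5: DF={L7,L8}
  L6: DF=∅
  L7: DF={L8}
  L8: DF=∅
  L9: DF=∅

φ for a: defs {L2,L3,L7,L9}
  DF⁺ = {L3,L7,L8}

Answer: ["L3", "L7", "L8"]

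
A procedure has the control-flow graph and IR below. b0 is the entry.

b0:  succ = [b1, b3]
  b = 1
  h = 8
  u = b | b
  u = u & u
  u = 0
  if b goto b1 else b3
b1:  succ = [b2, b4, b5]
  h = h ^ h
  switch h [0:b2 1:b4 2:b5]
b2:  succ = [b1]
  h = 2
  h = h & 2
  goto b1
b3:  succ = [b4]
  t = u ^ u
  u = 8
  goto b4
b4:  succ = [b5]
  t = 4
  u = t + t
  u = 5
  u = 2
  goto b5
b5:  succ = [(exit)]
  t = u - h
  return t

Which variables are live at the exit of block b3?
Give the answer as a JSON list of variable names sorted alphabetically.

Answer: ["h"]

Analysis:
Block summaries:
  b0: {b,h,u} / ∅
  b1: {h} / {h}
  b2: {h} / ∅
  b3: {t,u} / {u}
  b4: {t,u} / ∅
  b5: {t} / {h,u}

Liveness:
  b0: in=∅ out={h,u}
  b1: in={h,u} out={h,u}
  b2: in={u} out={h,u}
  b3: in={h,u} out={h}
  b4: in={h} out={h,u}
  b5: in={h,u} out=∅

live-out(b3) = ["h"]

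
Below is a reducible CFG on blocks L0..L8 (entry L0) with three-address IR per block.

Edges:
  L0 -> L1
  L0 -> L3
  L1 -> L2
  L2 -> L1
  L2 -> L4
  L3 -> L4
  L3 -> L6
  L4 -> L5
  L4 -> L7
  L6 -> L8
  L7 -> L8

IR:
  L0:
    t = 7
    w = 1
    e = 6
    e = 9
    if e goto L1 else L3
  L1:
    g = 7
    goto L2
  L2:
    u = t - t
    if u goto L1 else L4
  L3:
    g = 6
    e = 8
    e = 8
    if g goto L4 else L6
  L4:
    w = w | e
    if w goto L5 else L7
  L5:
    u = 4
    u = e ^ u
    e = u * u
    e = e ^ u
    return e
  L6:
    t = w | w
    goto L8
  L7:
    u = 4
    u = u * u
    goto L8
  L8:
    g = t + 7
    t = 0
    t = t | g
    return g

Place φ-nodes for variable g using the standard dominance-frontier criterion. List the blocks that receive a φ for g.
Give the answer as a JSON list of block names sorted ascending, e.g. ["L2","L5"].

idom tree: L1←L0 L2←L1 L3←L0 L4←L0 L5←L4 L6←L3 L7←L4 L8←L0
Join-block Dom:
  L1: preds {L0,L2}: {L0} ∩ {L0,L1,L2} = {L0}; idom=L0
  L4: preds {L2,L3}: {L0,L1,L2} ∩ {L0,L3} = {L0}; idom=L0
  L8: preds {L6,L7}: {L0,L3,L6} ∩ {L0,L4,L7} = {L0}; idom=L0

Frontier:
  L1←L0: walk · to L0
  L1←L2: walk L2→L1 to L0
  L4←L2: walk L2→L1 to L0
  L4←L3: walk L3 to L0
  L8←L6: walk L6→L3 to L0
  L8←L7: walk L7→L4 to L0
  L0 → ∅
  L1 → {L1,L4}
  L2 → {L1,L4}
  L3 → {L4,L8}
  L4 → {L8}
  L5 → ∅
  L6 → {L8}
  L7 → {L8}
  L8 → ∅

φ for g: defs {L1,L3,L8}
  DF⁺ = {L1,L4,L8}

Answer: ["L1", "L4", "L8"]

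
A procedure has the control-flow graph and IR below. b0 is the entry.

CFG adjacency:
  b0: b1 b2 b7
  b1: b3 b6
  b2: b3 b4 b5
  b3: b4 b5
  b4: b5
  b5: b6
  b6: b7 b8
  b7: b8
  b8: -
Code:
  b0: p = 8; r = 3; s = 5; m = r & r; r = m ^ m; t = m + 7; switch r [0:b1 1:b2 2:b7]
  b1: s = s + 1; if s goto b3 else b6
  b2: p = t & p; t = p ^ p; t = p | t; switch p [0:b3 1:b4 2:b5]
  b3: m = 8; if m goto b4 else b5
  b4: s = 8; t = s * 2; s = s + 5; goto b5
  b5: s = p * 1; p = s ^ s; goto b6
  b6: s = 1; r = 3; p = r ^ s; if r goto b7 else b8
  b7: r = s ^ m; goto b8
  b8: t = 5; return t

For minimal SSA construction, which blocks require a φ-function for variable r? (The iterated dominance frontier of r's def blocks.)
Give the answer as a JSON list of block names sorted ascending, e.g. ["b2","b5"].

Answer: ["b7", "b8"]

Derivation:
idom tree: b1←b0 b2←b0 b3←b0 b4←b0 b5←b0 b6←b0 b7←b0 b8←b0
Join-block Dom:
  b3: preds {b1,b2}: {b0,b1} ∩ {b0,b2} = {b0}; idom=b0
  b4: preds {b2,b3}: {b0,b2} ∩ {b0,b3} = {b0}; idom=b0
  b5: preds {b2,b3,b4}: {b0,b2} ∩ {b0,b3} ∩ {b0,b4} = {b0}; idom=b0
  b6: preds {b1,b5}: {b0,b1} ∩ {b0,b5} = {b0}; idom=b0
  b7: preds {b0,b6}: {b0} ∩ {b0,b6} = {b0}; idom=b0
  b8: preds {b6,b7}: {b0,b6} ∩ {b0,b7} = {b0}; idom=b0

DF walk-up:
  b3←b1: walk b1 to b0
  b3←b2: walk b2 to b0
  b4←b2: walk b2 to b0
  b4←b3: walk b3 to b0
  b5←b2: walk b2 to b0
  b5←b3: walk b3 to b0
  b5←b4: walk b4 to b0
  b6←b1: walk b1 to b0
  b6←b5: walk b5 to b0
  b7←b0: walk · to b0
  b7←b6: walk b6 to b0
  b8←b6: walk b6 to b0
  b8←b7: walk b7 to b0
  b0 → ∅
  b1 → {b3,b6}
  b2 → {b3,b4,b5}
  b3 → {b4,b5}
  b4 → {b5}
  b5 → {b6}
  b6 → {b7,b8}
  b7 → {b8}
  b8 → ∅

φ for r: defs {b0,b6,b7}
  DF⁺ = {b7,b8}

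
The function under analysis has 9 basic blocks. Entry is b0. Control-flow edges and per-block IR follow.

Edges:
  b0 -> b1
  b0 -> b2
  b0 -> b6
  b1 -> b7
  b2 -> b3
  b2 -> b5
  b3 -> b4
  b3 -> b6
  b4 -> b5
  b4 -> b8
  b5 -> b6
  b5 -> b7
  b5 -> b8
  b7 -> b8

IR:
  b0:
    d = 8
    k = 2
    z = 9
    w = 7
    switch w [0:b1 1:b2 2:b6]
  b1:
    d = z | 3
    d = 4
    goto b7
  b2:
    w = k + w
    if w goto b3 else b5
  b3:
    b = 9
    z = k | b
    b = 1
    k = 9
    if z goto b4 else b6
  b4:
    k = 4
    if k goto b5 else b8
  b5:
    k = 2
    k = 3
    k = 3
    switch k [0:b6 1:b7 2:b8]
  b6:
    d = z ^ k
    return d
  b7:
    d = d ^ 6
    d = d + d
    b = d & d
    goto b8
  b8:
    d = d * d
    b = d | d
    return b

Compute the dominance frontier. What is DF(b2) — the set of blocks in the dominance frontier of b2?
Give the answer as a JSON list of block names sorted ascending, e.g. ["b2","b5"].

idom tree: b1←b0 b2←b0 b3←b2 b4←b3 b5←b2 b6←b0 b7←b0 b8←b0
Dom∩ at merges:
  b5: preds {b2,b4}: {b0,b2} ∩ {b0,b2,b3,b4} = {b0,b2}; idom=b2
  b6: preds {b0,b3,b5}: {b0} ∩ {b0,b2,b3} ∩ {b0,b2,b5} = {b0}; idom=b0
  b7: preds {b1,b5}: {b0,b1} ∩ {b0,b2,b5} = {b0}; idom=b0
  b8: preds {b4,b5,b7}: {b0,b2,b3,b4} ∩ {b0,b2,b5} ∩ {b0,b7} = {b0}; idom=b0

DF walk-up:
  b5←b2: walk · to b2
  b5←b4: walk b4→b3 to b2
  b6←b0: walk · to b0
  b6←b3: walk b3→b2 to b0
  b6←b5: walk b5→b2 to b0
  b7←b1: walk b1 to b0
  b7←b5: walk b5→b2 to b0
  b8←b4: walk b4→b3→b2 to b0
  b8←b5: walk b5→b2 to b0
  b8←b7: walk b7 to b0
  b0 → ∅
  b1 → {b7}
  b2 → {b6,b7,b8}
  b3 → {b5,b6,b8}
  b4 → {b5,b8}
  b5 → {b6,b7,b8}
  b6 → ∅
  b7 → {b8}
  b8 → ∅

DF(b2) = ["b6", "b7", "b8"]

Answer: ["b6", "b7", "b8"]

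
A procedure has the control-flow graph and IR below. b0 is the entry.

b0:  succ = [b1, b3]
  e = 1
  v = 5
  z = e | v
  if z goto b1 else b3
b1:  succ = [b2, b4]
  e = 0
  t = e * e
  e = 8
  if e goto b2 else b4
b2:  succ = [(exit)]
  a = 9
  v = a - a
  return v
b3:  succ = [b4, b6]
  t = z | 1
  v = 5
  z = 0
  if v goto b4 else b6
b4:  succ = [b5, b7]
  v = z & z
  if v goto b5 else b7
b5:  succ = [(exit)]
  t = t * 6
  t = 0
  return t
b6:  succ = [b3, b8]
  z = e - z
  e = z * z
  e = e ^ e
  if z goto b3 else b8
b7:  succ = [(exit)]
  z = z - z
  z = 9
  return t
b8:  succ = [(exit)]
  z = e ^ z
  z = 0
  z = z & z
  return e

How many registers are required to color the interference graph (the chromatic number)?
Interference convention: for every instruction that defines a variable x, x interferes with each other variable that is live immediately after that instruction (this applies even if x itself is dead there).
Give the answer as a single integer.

def/use:
  b0: {e,v,z} / ∅
  b1: {e,t} / ∅
  b2: {a,v} / ∅
  b3: {t,v,z} / {z}
  b4: {v} / {z}
  b5: {t} / {t}
  b6: {e,z} / {e,z}
  b7: {z} / {t,z}
  b8: {z} / {e,z}

Backward fixpoint:
  b0 li=∅ lo={e,z}
  b1 li={z} lo={t,z}
  b2 li=∅ lo=∅
  b3 li={e,z} lo={e,t,z}
  b4 li={t,z} lo={t,z}
  b5 li={t} lo=∅
  b6 li={e,z} lo={e,z}
  b7 li={t,z} lo=∅
  b8 li={e,z} lo=∅

Conflict graph:
  a — ∅
  e — {t,v,z}
  t — {e,v,z}
  v — {e,t,z}
  z — {e,t,v}

Chromatic number:
  lower bound: {e,t,v,z} mutually conflict ⇒ χ ≥ 4
  4-colouring: r0={a,e}  r1={t}  r2={v}  r3={z}
  χ = 4

Answer: 4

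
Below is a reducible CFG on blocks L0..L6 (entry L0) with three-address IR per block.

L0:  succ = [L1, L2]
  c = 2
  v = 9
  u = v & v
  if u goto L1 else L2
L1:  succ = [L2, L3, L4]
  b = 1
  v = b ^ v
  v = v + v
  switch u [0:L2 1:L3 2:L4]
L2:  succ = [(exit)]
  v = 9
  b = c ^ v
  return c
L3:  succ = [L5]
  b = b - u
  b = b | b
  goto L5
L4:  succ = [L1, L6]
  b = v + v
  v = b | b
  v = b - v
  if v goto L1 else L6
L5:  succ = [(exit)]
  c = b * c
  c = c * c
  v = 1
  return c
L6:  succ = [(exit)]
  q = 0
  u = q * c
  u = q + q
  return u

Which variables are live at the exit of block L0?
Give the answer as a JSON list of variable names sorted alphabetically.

Answer: ["c", "u", "v"]

Analysis:
Per-block:
  L0: def={c,u,v} ue=∅
  L1: def={b,v} ue={u,v}
  L2: def={b,v} ue={c}
  L3: def={b} ue={b,u}
  L4: def={b,v} ue={v}
  L5: def={c,v} ue={b,c}
  L6: def={q,u} ue={c}

Backward fixpoint:
  L0 li=∅ lo={c,u,v}
  L1 li={c,u,v} lo={b,c,u,v}
  L2 li={c} lo=∅
  L3 li={b,c,u} lo={b,c}
  L4 li={c,u,v} lo={c,u,v}
  L5 li={b,c} lo=∅
  L6 li={c} lo=∅

live-out(L0) = ["c", "u", "v"]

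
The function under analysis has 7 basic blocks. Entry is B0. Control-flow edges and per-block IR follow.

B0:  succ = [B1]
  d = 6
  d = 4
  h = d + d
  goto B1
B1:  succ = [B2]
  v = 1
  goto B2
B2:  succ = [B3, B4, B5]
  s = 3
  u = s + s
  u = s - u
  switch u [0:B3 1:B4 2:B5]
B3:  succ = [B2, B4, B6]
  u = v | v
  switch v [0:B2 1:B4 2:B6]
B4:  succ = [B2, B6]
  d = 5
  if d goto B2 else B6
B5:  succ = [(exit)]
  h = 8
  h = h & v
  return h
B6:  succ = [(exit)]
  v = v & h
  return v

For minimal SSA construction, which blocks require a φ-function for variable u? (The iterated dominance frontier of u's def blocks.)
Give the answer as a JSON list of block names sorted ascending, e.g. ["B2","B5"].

Answer: ["B2", "B4", "B6"]

Analysis:
idom tree: B1←B0 B2←B1 B3←B2 B4←B2 B5←B2 B6←B2
Join-block Dom:
  B2: preds {B1,B3,B4}: {B0,B1} ∩ {B0,B1,B2,B3} ∩ {B0,B1,B2,B4} = {B0,B1}; idom=B1
  B4: preds {B2,B3}: {B0,B1,B2} ∩ {B0,B1,B2,B3} = {B0,B1,B2}; idom=B2
  B6: preds {B3,B4}: {B0,B1,B2,B3} ∩ {B0,B1,B2,B4} = {B0,B1,B2}; idom=B2

DF derivation:
  B2←B1: walk · to B1
  B2←B3: walk B3→B2 to B1
  B2←B4: walk B4→B2 to B1
  B4←B2: walk · to B2
  B4←B3: walk B3 to B2
  B6←B3: walk B3 to B2
  B6←B4: walk B4 to B2
  B0: DF=∅
  B1: DF=∅
  B2: DF={B2}
  B3: DF={B2,B4,B6}
  B4: DF={B2,B6}
  B5: DF=∅
  B6: DF=∅

φ for u: defs {B2,B3}
  DF⁺ = {B2,B4,B6}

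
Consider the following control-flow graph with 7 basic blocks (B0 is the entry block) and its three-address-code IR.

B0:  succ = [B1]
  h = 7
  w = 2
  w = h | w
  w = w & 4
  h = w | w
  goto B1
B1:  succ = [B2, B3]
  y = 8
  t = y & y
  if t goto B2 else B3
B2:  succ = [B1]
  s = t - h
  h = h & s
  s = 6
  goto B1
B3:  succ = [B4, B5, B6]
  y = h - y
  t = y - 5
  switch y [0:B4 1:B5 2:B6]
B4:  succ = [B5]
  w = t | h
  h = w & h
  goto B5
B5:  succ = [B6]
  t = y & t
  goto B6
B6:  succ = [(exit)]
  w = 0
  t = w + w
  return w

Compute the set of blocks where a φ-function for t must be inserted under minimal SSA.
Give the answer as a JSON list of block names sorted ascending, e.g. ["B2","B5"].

idom tree: B1←B0 B2←B1 B3←B1 B4←B3 B5←B3 B6←B3
Dom at joins:
  B1: preds {B0,B2}: {B0} ∩ {B0,B1,B2} = {B0}; idom=B0
  B5: preds {B3,B4}: {B0,B1,B3} ∩ {B0,B1,B3,B4} = {B0,B1,B3}; idom=B3
  B6: preds {B3,B5}: {B0,B1,B3} ∩ {B0,B1,B3,B5} = {B0,B1,B3}; idom=B3

Frontier:
  join B1 pred B0: · stop@B0
  join B1 pred B2: B2→B1 stop@B0
  join B5 pred B3: · stop@B3
  join B5 pred B4: B4 stop@B3
  join B6 pred B3: · stop@B3
  join B6 pred B5: B5 stop@B3
  B0 → ∅
  B1 → {B1}
  B2 → {B1}
  B3 → ∅
  B4 → {B5}
  B5 → {B6}
  B6 → ∅

φ for t: defs {B1,B3,B5,B6}
  DF⁺ = {B1,B6}

Answer: ["B1", "B6"]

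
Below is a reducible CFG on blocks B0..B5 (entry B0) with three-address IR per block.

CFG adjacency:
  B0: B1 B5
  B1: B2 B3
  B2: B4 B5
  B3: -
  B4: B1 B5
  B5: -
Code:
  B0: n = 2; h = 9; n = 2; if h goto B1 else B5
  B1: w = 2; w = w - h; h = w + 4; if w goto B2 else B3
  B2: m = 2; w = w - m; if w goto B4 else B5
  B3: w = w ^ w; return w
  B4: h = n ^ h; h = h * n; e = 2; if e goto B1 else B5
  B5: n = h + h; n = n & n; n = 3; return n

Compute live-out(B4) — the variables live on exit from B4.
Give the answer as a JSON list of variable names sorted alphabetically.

Block summaries:
  B0 def {h,n} use ∅
  B1 def {h,w} use {h}
  B2 def {m,w} use {w}
  B3 def {w} use {w}
  B4 def {e,h} use {h,n}
  B5 def {n} use {h}

Live sets:
  live B0: ∅→{h,n}
  live B1: {h,n}→{h,n,w}
  live B2: {h,n,w}→{h,n}
  live B3: {w}→∅
  live B4: {h,n}→{h,n}
  live B5: {h}→∅

live-out(B4) = ["h", "n"]

Answer: ["h", "n"]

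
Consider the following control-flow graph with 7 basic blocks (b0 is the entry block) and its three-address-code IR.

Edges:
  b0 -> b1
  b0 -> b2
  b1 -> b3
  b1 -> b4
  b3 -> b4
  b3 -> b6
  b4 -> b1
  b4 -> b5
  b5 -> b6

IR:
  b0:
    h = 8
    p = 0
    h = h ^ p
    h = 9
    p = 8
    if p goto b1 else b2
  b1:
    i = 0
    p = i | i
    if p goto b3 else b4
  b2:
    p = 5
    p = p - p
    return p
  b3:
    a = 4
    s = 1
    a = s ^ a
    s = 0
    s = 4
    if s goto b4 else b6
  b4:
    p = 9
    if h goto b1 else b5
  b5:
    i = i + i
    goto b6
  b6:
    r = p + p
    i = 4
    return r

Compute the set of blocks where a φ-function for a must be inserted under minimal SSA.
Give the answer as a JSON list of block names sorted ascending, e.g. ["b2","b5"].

idom tree: b1←b0 b2←b0 b3←b1 b4←b1 b5←b4 b6←b1
Dom at joins:
  b1: preds {b0,b4}: {b0} ∩ {b0,b1,b4} = {b0}; idom=b0
  b4: preds {b1,b3}: {b0,b1} ∩ {b0,b1,b3} = {b0,b1}; idom=b1
  b6: preds {b3,b5}: {b0,b1,b3} ∩ {b0,b1,b4,b5} = {b0,b1}; idom=b1

DF derivation:
  join b1 pred b0: · stop@b0
  join b1 pred b4: b4→b1 stop@b0
  join b4 pred b1: · stop@b1
  join b4 pred b3: b3 stop@b1
  join b6 pred b3: b3 stop@b1
  join b6 pred b5: b5→b4 stop@b1
  b0: DF=∅
  b1: DF={b1}
  b2: DF=∅
  b3: DF={b4,b6}
  b4: DF={b1,b6}
  b5: DF={b6}
  b6: DF=∅

φ for a: defs {b3}
  DF⁺ = {b1,b4,b6}

Answer: ["b1", "b4", "b6"]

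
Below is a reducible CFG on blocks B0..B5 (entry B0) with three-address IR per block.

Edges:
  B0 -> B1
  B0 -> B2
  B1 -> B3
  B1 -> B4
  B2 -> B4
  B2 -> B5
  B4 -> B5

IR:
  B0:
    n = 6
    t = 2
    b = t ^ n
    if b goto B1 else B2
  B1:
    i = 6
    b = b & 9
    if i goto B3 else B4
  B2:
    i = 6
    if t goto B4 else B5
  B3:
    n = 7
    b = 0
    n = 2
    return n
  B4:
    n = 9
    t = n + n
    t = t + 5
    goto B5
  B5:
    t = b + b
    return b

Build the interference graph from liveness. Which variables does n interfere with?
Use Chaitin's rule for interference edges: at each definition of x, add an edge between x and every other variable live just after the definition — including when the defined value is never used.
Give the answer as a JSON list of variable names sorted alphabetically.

Block summaries:
  B0: def={b,n,t} ue=∅
  B1: def={b,i} ue={b}
  B2: def={i} ue={t}
  B3: def={b,n} ue=∅
  B4: def={n,t} ue=∅
  B5: def={t} ue={b}

Liveness:
  B0 li=∅ lo={b,t}
  B1 li={b} lo={b}
  B2 li={b,t} lo={b}
  B3 li=∅ lo=∅
  B4 li={b} lo={b}
  B5 li={b} lo=∅

Interfere edges:
  b — {i,n,t}
  i — {b,t}
  n — {b,t}
  t — {b,i,n}

N(n) = ["b", "t"]

Answer: ["b", "t"]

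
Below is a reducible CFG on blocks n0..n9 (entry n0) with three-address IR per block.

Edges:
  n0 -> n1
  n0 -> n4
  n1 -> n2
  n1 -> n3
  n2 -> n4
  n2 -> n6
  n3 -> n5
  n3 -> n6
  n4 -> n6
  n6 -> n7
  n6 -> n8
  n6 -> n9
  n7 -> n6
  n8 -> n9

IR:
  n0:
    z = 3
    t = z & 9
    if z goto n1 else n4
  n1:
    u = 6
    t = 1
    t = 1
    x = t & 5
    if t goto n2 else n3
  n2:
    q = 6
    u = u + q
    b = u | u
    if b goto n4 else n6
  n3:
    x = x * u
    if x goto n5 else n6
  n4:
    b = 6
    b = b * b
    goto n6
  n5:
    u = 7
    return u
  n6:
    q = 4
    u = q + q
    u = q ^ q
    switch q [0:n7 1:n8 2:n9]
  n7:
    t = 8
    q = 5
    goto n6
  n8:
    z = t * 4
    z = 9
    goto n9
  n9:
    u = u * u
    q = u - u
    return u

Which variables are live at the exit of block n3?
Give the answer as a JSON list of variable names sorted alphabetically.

Answer: ["t"]

Analysis:
Per-block:
  n0: def={t,z} ue=∅
  n1: def={t,u,x} ue=∅
  n2: def={b,q,u} ue={u}
  n3: def={x} ue={u,x}
  n4: def={b} ue=∅
  n5: def={u} ue=∅
  n6: def={q,u} ue=∅
  n7: def={q,t} ue=∅
  n8: def={z} ue={t}
  n9: def={q,u} ue={u}

Backward fixpoint:
  n0: in=∅ out={t}
  n1: in=∅ out={t,u,x}
  n2: in={t,u} out={t}
  n3: in={t,u,x} out={t}
  n4: in={t} out={t}
  n5: in=∅ out=∅
  n6: in={t} out={t,u}
  n7: in=∅ out={t}
  n8: in={t,u} out={u}
  n9: in={u} out=∅

live-out(n3) = ["t"]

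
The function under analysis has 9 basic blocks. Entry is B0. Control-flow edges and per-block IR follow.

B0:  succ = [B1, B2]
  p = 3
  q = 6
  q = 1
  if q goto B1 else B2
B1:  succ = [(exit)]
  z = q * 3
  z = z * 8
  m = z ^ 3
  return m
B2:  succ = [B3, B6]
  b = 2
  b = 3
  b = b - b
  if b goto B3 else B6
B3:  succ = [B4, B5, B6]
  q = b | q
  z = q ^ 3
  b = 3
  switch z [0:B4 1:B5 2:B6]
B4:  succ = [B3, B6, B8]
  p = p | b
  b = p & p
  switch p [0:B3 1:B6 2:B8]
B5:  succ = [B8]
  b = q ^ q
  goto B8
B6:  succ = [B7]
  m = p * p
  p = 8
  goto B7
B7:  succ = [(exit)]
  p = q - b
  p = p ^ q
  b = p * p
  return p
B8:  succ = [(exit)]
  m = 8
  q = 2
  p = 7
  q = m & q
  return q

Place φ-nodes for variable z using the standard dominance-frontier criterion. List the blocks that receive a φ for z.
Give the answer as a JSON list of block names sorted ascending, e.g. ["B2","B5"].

Answer: ["B3", "B6"]

Working:
idom tree: B1←B0 B2←B0 B3←B2 B4←B3 B5←B3 B6←B2 B7←B6 B8←B3
Dom∩ at merges:
  B3: preds {B2,B4}: {B0,B2} ∩ {B0,B2,B3,B4} = {B0,B2}; idom=B2
  B6: preds {B2,B3,B4}: {B0,B2} ∩ {B0,B2,B3} ∩ {B0,B2,B3,B4} = {B0,B2}; idom=B2
  B8: preds {B4,B5}: {B0,B2,B3,B4} ∩ {B0,B2,B3,B5} = {B0,B2,B3}; idom=B3

DF derivation:
  B3←B2: walk · to B2
  B3←B4: walk B4→B3 to B2
  B6←B2: walk · to B2
  B6←B3: walk B3 to B2
  B6←B4: walk B4→B3 to B2
  B8←B4: walk B4 to B3
  B8←B5: walk B5 to B3
  B0: DF=∅
  B1: DF=∅
  B2: DF=∅
  B3: DF={B3,B6}
  B4: DF={B3,B6,B8}
  B5: DF={B8}
  B6: DF=∅
  B7: DF=∅
  B8: DF=∅

φ for z: defs {B1,B3}
  DF⁺ = {B3,B6}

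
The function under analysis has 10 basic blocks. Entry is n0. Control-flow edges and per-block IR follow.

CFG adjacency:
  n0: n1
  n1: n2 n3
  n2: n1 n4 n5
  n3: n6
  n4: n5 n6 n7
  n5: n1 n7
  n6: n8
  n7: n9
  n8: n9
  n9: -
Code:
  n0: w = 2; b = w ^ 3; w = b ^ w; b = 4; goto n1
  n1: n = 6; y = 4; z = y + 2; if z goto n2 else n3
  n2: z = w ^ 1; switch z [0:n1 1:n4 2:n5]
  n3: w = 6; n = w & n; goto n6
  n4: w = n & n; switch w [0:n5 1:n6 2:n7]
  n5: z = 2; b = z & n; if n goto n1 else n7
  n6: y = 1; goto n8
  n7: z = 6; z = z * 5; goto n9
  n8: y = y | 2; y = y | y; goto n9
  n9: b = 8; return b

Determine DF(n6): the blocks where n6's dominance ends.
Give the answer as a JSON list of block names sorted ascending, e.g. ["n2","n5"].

Answer: ["n9"]

Analysis:
idom tree: n1←n0 n2←n1 n3←n1 n4←n2 n5←n2 n6←n1 n7←n2 n8←n6 n9←n1
Join-block Dom:
  n1: preds {n0,n2,n5}: {n0} ∩ {n0,n1,n2} ∩ {n0,n1,n2,n5} = {n0}; idom=n0
  n5: preds {n2,n4}: {n0,n1,n2} ∩ {n0,n1,n2,n4} = {n0,n1,n2}; idom=n2
  n6: preds {n3,n4}: {n0,n1,n3} ∩ {n0,n1,n2,n4} = {n0,n1}; idom=n1
  n7: preds {n4,n5}: {n0,n1,n2,n4} ∩ {n0,n1,n2,n5} = {n0,n1,n2}; idom=n2
  n9: preds {n7,n8}: {n0,n1,n2,n7} ∩ {n0,n1,n6,n8} = {n0,n1}; idom=n1

DF derivation:
  n1←n0: walk · to n0
  n1←n2: walk n2→n1 to n0
  n1←n5: walk n5→n2→n1 to n0
  n5←n2: walk · to n2
  n5←n4: walk n4 to n2
  n6←n3: walk n3 to n1
  n6←n4: walk n4→n2 to n1
  n7←n4: walk n4 to n2
  n7←n5: walk n5 to n2
  n9←n7: walk n7→n2 to n1
  n9←n8: walk n8→n6 to n1
  DF(n0)=∅
  DF(n1)={n1}
  DF(n2)={n1,n6,n9}
  DF(n3)={n6}
  DF(n4)={n5,n6,n7}
  DF(n5)={n1,n7}
  DF(n6)={n9}
  DF(n7)={n9}
  DF(n8)={n9}
  DF(n9)=∅

DF(n6) = ["n9"]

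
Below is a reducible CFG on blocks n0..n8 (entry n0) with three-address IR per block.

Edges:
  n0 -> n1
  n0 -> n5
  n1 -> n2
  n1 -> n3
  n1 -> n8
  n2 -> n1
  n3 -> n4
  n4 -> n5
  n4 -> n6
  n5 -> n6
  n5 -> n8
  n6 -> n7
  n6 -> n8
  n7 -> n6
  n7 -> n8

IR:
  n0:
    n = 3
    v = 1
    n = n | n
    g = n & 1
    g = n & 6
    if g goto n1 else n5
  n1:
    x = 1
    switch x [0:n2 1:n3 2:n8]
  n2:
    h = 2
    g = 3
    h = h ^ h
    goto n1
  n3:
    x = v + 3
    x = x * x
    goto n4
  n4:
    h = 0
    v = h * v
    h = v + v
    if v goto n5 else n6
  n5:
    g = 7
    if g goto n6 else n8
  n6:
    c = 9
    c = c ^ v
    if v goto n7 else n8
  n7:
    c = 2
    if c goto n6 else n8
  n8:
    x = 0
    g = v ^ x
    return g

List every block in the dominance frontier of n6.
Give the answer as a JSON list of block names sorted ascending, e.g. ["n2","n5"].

Answer: ["n6", "n8"]

Derivation:
idom tree: n1←n0 n2←n1 n3←n1 n4←n3 n5←n0 n6←n0 n7←n6 n8←n0
Join-block Dom:
  n1: preds {n0,n2}: {n0} ∩ {n0,n1,n2} = {n0}; idom=n0
  n5: preds {n0,n4}: {n0} ∩ {n0,n1,n3,n4} = {n0}; idom=n0
  n6: preds {n4,n5,n7}: {n0,n1,n3,n4} ∩ {n0,n5} ∩ {n0,n6,n7} = {n0}; idom=n0
  n8: preds {n1,n5,n6,n7}: {n0,n1} ∩ {n0,n5} ∩ {n0,n6} ∩ {n0,n6,n7} = {n0}; idom=n0

DF walk-up:
  join n1 pred n0: · stop@n0
  join n1 pred n2: n2→n1 stop@n0
  join n5 pred n0: · stop@n0
  join n5 pred n4: n4→n3→n1 stop@n0
  join n6 pred n4: n4→n3→n1 stop@n0
  join n6 pred n5: n5 stop@n0
  join n6 pred n7: n7→n6 stop@n0
  join n8 pred n1: n1 stop@n0
  join n8 pred n5: n5 stop@n0
  join n8 pred n6: n6 stop@n0
  join n8 pred n7: n7→n6 stop@n0
  DF(n0)=∅
  DF(n1)={n1,n5,n6,n8}
  DF(n2)={n1}
  DF(n3)={n5,n6}
  DF(n4)={n5,n6}
  DF(n5)={n6,n8}
  DF(n6)={n6,n8}
  DF(n7)={n6,n8}
  DF(n8)=∅

DF(n6) = ["n6", "n8"]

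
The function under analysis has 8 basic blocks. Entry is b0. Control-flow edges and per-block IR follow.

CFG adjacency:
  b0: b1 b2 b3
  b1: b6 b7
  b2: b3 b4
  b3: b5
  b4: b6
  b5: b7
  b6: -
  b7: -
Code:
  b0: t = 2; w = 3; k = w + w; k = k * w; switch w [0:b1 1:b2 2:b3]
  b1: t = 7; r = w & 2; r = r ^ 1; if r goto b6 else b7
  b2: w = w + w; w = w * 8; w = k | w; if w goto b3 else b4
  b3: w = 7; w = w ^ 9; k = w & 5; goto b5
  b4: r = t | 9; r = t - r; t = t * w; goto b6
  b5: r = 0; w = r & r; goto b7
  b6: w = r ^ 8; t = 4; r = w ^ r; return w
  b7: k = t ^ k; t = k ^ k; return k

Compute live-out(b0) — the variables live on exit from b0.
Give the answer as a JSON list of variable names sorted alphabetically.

Per-block:
  b0: {k,t,w} / ∅
  b1: {r,t} / {w}
  b2: {w} / {k,w}
  b3: {k,w} / ∅
  b4: {r,t} / {t,w}
  b5: {r,w} / ∅
  b6: {r,t,w} / {r}
  b7: {k,t} / {k,t}

Backward fixpoint:
  b0: in=∅ out={k,t,w}
  b1: in={k,w} out={k,r,t}
  b2: in={k,t,w} out={t,w}
  b3: in={t} out={k,t}
  b4: in={t,w} out={r}
  b5: in={k,t} out={k,t}
  b6: in={r} out=∅
  b7: in={k,t} out=∅

live-out(b0) = ["k", "t", "w"]

Answer: ["k", "t", "w"]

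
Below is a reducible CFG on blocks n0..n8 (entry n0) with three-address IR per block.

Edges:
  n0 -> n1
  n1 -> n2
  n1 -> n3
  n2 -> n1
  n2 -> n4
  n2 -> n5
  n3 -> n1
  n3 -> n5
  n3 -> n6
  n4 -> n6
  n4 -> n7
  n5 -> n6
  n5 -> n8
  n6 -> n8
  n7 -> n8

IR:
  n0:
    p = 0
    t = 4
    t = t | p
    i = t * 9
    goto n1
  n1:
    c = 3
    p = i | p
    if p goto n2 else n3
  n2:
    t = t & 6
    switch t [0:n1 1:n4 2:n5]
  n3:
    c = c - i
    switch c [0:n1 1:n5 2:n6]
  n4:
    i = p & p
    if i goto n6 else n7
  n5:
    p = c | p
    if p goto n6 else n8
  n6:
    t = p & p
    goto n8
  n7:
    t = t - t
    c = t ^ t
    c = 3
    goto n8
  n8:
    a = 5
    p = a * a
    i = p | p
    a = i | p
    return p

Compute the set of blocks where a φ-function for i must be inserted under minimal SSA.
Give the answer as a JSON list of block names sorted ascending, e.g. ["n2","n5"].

Answer: ["n6", "n8"]

Working:
idom tree: n1←n0 n2←n1 n3←n1 n4←n2 n5←n1 n6←n1 n7←n4 n8←n1
Join-block Dom:
  n1: preds {n0,n2,n3}: {n0} ∩ {n0,n1,n2} ∩ {n0,n1,n3} = {n0}; idom=n0
  n5: preds {n2,n3}: {n0,n1,n2} ∩ {n0,n1,n3} = {n0,n1}; idom=n1
  n6: preds {n3,n4,n5}: {n0,n1,n3} ∩ {n0,n1,n2,n4} ∩ {n0,n1,n5} = {n0,n1}; idom=n1
  n8: preds {n5,n6,n7}: {n0,n1,n5} ∩ {n0,n1,n6} ∩ {n0,n1,n2,n4,n7} = {n0,n1}; idom=n1

Frontier:
  n1←n0: walk · to n0
  n1←n2: walk n2→n1 to n0
  n1←n3: walk n3→n1 to n0
  n5←n2: walk n2 to n1
  n5←n3: walk n3 to n1
  n6←n3: walk n3 to n1
  n6←n4: walk n4→n2 to n1
  n6←n5: walk n5 to n1
  n8←n5: walk n5 to n1
  n8←n6: walk n6 to n1
  n8←n7: walk n7→n4→n2 to n1
  n0: DF=∅
  n1: DF={n1}
  n2: DF={n1,n5,n6,n8}
  n3: DF={n1,n5,n6}
  n4: DF={n6,n8}
  n5: DF={n6,n8}
  n6: DF={n8}
  n7: DF={n8}
  n8: DF=∅

φ for i: defs {n0,n4,n8}
  DF⁺ = {n6,n8}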